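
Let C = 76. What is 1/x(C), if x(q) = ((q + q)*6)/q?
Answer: 1/12 ≈ 0.083333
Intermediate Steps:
x(q) = 12 (x(q) = ((2*q)*6)/q = (12*q)/q = 12)
1/x(C) = 1/12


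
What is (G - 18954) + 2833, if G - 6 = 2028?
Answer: -14087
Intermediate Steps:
G = 2034 (G = 6 + 2028 = 2034)
(G - 18954) + 2833 = (2034 - 18954) + 2833 = -16920 + 2833 = -14087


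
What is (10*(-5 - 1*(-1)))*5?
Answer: -200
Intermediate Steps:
(10*(-5 - 1*(-1)))*5 = (10*(-5 + 1))*5 = (10*(-4))*5 = -40*5 = -200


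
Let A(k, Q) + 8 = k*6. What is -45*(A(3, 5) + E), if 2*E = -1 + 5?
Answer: -540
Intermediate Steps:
A(k, Q) = -8 + 6*k (A(k, Q) = -8 + k*6 = -8 + 6*k)
E = 2 (E = (-1 + 5)/2 = (½)*4 = 2)
-45*(A(3, 5) + E) = -45*((-8 + 6*3) + 2) = -45*((-8 + 18) + 2) = -45*(10 + 2) = -45*12 = -540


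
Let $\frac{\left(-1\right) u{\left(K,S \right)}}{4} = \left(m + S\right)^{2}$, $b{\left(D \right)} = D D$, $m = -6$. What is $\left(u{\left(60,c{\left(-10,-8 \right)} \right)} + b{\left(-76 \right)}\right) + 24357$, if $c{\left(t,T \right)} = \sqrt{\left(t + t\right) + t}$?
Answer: $30109 + 48 i \sqrt{30} \approx 30109.0 + 262.91 i$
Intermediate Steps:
$b{\left(D \right)} = D^{2}$
$c{\left(t,T \right)} = \sqrt{3} \sqrt{t}$ ($c{\left(t,T \right)} = \sqrt{2 t + t} = \sqrt{3 t} = \sqrt{3} \sqrt{t}$)
$u{\left(K,S \right)} = - 4 \left(-6 + S\right)^{2}$
$\left(u{\left(60,c{\left(-10,-8 \right)} \right)} + b{\left(-76 \right)}\right) + 24357 = \left(- 4 \left(-6 + \sqrt{3} \sqrt{-10}\right)^{2} + \left(-76\right)^{2}\right) + 24357 = \left(- 4 \left(-6 + \sqrt{3} i \sqrt{10}\right)^{2} + 5776\right) + 24357 = \left(- 4 \left(-6 + i \sqrt{30}\right)^{2} + 5776\right) + 24357 = \left(5776 - 4 \left(-6 + i \sqrt{30}\right)^{2}\right) + 24357 = 30133 - 4 \left(-6 + i \sqrt{30}\right)^{2}$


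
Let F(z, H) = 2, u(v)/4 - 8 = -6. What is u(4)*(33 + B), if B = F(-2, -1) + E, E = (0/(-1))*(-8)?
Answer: 280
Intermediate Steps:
u(v) = 8 (u(v) = 32 + 4*(-6) = 32 - 24 = 8)
E = 0 (E = (0*(-1))*(-8) = 0*(-8) = 0)
B = 2 (B = 2 + 0 = 2)
u(4)*(33 + B) = 8*(33 + 2) = 8*35 = 280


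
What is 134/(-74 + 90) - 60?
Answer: -413/8 ≈ -51.625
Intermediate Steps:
134/(-74 + 90) - 60 = 134/16 - 60 = (1/16)*134 - 60 = 67/8 - 60 = -413/8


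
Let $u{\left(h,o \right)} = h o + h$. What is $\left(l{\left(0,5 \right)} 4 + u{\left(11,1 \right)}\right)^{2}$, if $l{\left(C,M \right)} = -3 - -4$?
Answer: $676$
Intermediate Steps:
$l{\left(C,M \right)} = 1$ ($l{\left(C,M \right)} = -3 + 4 = 1$)
$u{\left(h,o \right)} = h + h o$
$\left(l{\left(0,5 \right)} 4 + u{\left(11,1 \right)}\right)^{2} = \left(1 \cdot 4 + 11 \left(1 + 1\right)\right)^{2} = \left(4 + 11 \cdot 2\right)^{2} = \left(4 + 22\right)^{2} = 26^{2} = 676$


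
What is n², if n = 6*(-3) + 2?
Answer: 256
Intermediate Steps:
n = -16 (n = -18 + 2 = -16)
n² = (-16)² = 256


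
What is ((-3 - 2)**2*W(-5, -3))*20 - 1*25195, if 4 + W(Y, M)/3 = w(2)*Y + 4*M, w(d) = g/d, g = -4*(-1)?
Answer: -64195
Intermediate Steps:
g = 4
w(d) = 4/d
W(Y, M) = -12 + 6*Y + 12*M (W(Y, M) = -12 + 3*((4/2)*Y + 4*M) = -12 + 3*((4*(1/2))*Y + 4*M) = -12 + 3*(2*Y + 4*M) = -12 + (6*Y + 12*M) = -12 + 6*Y + 12*M)
((-3 - 2)**2*W(-5, -3))*20 - 1*25195 = ((-3 - 2)**2*(-12 + 6*(-5) + 12*(-3)))*20 - 1*25195 = ((-5)**2*(-12 - 30 - 36))*20 - 25195 = (25*(-78))*20 - 25195 = -1950*20 - 25195 = -39000 - 25195 = -64195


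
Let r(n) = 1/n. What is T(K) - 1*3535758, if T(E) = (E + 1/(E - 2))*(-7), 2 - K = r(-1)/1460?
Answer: -5177148327/1460 ≈ -3.5460e+6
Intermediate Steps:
K = 2921/1460 (K = 2 - 1/((-1)*1460) = 2 - (-1)/1460 = 2 - 1*(-1/1460) = 2 + 1/1460 = 2921/1460 ≈ 2.0007)
T(E) = -7*E - 7/(-2 + E) (T(E) = (E + 1/(-2 + E))*(-7) = -7*E - 7/(-2 + E))
T(K) - 1*3535758 = 7*(-1 - (2921/1460)² + 2*(2921/1460))/(-2 + 2921/1460) - 1*3535758 = 7*(-1 - 1*8532241/2131600 + 2921/730)/(1/1460) - 3535758 = 7*1460*(-1 - 8532241/2131600 + 2921/730) - 3535758 = 7*1460*(-2134521/2131600) - 3535758 = -14941647/1460 - 3535758 = -5177148327/1460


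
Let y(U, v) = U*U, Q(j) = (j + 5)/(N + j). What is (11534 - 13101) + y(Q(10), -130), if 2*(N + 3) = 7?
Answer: -76683/49 ≈ -1565.0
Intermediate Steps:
N = ½ (N = -3 + (½)*7 = -3 + 7/2 = ½ ≈ 0.50000)
Q(j) = (5 + j)/(½ + j) (Q(j) = (j + 5)/(½ + j) = (5 + j)/(½ + j))
y(U, v) = U²
(11534 - 13101) + y(Q(10), -130) = (11534 - 13101) + (2*(5 + 10)/(1 + 2*10))² = -1567 + (2*15/(1 + 20))² = -1567 + (2*15/21)² = -1567 + (2*(1/21)*15)² = -1567 + (10/7)² = -1567 + 100/49 = -76683/49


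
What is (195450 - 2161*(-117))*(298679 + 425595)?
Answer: 324682618638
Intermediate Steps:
(195450 - 2161*(-117))*(298679 + 425595) = (195450 + 252837)*724274 = 448287*724274 = 324682618638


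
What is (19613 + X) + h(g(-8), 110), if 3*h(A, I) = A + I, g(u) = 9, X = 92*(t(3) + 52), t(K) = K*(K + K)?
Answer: 78278/3 ≈ 26093.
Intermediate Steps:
t(K) = 2*K² (t(K) = K*(2*K) = 2*K²)
X = 6440 (X = 92*(2*3² + 52) = 92*(2*9 + 52) = 92*(18 + 52) = 92*70 = 6440)
h(A, I) = A/3 + I/3 (h(A, I) = (A + I)/3 = A/3 + I/3)
(19613 + X) + h(g(-8), 110) = (19613 + 6440) + ((⅓)*9 + (⅓)*110) = 26053 + (3 + 110/3) = 26053 + 119/3 = 78278/3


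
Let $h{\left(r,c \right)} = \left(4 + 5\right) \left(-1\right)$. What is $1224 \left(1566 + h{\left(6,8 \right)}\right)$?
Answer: $1905768$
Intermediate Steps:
$h{\left(r,c \right)} = -9$ ($h{\left(r,c \right)} = 9 \left(-1\right) = -9$)
$1224 \left(1566 + h{\left(6,8 \right)}\right) = 1224 \left(1566 - 9\right) = 1224 \cdot 1557 = 1905768$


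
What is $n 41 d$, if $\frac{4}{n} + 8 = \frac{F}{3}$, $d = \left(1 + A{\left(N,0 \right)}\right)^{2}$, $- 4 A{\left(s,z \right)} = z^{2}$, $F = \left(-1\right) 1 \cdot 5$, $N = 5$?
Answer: $- \frac{492}{29} \approx -16.966$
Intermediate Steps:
$F = -5$ ($F = \left(-1\right) 5 = -5$)
$A{\left(s,z \right)} = - \frac{z^{2}}{4}$
$d = 1$ ($d = \left(1 - \frac{0^{2}}{4}\right)^{2} = \left(1 - 0\right)^{2} = \left(1 + 0\right)^{2} = 1^{2} = 1$)
$n = - \frac{12}{29}$ ($n = \frac{4}{-8 - \frac{5}{3}} = \frac{4}{- \frac{29}{3}} = 4 \left(- \frac{3}{29}\right) = - \frac{12}{29} \approx -0.41379$)
$n 41 d = \left(- \frac{12}{29}\right) 41 \cdot 1 = \left(- \frac{492}{29}\right) 1 = - \frac{492}{29}$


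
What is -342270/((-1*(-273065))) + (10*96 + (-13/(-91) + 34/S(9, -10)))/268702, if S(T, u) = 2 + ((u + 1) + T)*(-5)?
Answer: -64191267018/51361178141 ≈ -1.2498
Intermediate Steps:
S(T, u) = -3 - 5*T - 5*u (S(T, u) = 2 + ((1 + u) + T)*(-5) = 2 + (1 + T + u)*(-5) = 2 + (-5 - 5*T - 5*u) = -3 - 5*T - 5*u)
-342270/((-1*(-273065))) + (10*96 + (-13/(-91) + 34/S(9, -10)))/268702 = -342270/((-1*(-273065))) + (10*96 + (-13/(-91) + 34/(-3 - 5*9 - 5*(-10))))/268702 = -342270/273065 + (960 + (-13*(-1/91) + 34/(-3 - 45 + 50)))*(1/268702) = -342270*1/273065 + (960 + (⅐ + 34/2))*(1/268702) = -68454/54613 + (960 + (⅐ + 34*(½)))*(1/268702) = -68454/54613 + (960 + (⅐ + 17))*(1/268702) = -68454/54613 + (960 + 120/7)*(1/268702) = -68454/54613 + (6840/7)*(1/268702) = -68454/54613 + 3420/940457 = -64191267018/51361178141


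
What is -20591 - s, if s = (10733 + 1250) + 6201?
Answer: -38775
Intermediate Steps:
s = 18184 (s = 11983 + 6201 = 18184)
-20591 - s = -20591 - 1*18184 = -20591 - 18184 = -38775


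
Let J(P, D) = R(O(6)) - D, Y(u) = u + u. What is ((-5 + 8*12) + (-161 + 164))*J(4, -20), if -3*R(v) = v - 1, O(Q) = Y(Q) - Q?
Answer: 5170/3 ≈ 1723.3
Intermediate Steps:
Y(u) = 2*u
O(Q) = Q (O(Q) = 2*Q - Q = Q)
R(v) = ⅓ - v/3 (R(v) = -(v - 1)/3 = -(-1 + v)/3 = ⅓ - v/3)
J(P, D) = -5/3 - D (J(P, D) = (⅓ - ⅓*6) - D = (⅓ - 2) - D = -5/3 - D)
((-5 + 8*12) + (-161 + 164))*J(4, -20) = ((-5 + 8*12) + (-161 + 164))*(-5/3 - 1*(-20)) = ((-5 + 96) + 3)*(-5/3 + 20) = (91 + 3)*(55/3) = 94*(55/3) = 5170/3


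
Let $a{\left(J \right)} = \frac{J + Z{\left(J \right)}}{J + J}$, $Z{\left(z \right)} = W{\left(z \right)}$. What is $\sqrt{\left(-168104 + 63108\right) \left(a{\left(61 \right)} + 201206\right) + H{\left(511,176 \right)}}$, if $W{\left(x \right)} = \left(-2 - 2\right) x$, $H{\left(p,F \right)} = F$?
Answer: $i \sqrt{21125667506} \approx 1.4535 \cdot 10^{5} i$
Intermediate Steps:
$W{\left(x \right)} = - 4 x$
$Z{\left(z \right)} = - 4 z$
$a{\left(J \right)} = - \frac{3}{2}$ ($a{\left(J \right)} = \frac{J - 4 J}{J + J} = \frac{\left(-3\right) J}{2 J} = - 3 J \frac{1}{2 J} = - \frac{3}{2}$)
$\sqrt{\left(-168104 + 63108\right) \left(a{\left(61 \right)} + 201206\right) + H{\left(511,176 \right)}} = \sqrt{\left(-168104 + 63108\right) \left(- \frac{3}{2} + 201206\right) + 176} = \sqrt{\left(-104996\right) \frac{402409}{2} + 176} = \sqrt{-21125667682 + 176} = \sqrt{-21125667506} = i \sqrt{21125667506}$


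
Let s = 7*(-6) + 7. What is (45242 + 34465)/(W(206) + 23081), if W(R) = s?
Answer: 26569/7682 ≈ 3.4586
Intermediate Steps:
s = -35 (s = -42 + 7 = -35)
W(R) = -35
(45242 + 34465)/(W(206) + 23081) = (45242 + 34465)/(-35 + 23081) = 79707/23046 = 79707*(1/23046) = 26569/7682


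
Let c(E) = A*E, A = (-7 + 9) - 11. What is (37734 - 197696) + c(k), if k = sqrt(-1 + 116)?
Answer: -159962 - 9*sqrt(115) ≈ -1.6006e+5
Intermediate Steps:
k = sqrt(115) ≈ 10.724
A = -9 (A = 2 - 11 = -9)
c(E) = -9*E
(37734 - 197696) + c(k) = (37734 - 197696) - 9*sqrt(115) = -159962 - 9*sqrt(115)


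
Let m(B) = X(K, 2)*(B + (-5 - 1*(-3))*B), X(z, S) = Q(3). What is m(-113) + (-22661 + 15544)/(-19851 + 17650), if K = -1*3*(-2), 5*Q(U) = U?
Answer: 781724/11005 ≈ 71.034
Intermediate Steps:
Q(U) = U/5
K = 6 (K = -3*(-2) = 6)
X(z, S) = 3/5 (X(z, S) = (1/5)*3 = 3/5)
m(B) = -3*B/5 (m(B) = 3*(B + (-5 - 1*(-3))*B)/5 = 3*(B + (-5 + 3)*B)/5 = 3*(B - 2*B)/5 = 3*(-B)/5 = -3*B/5)
m(-113) + (-22661 + 15544)/(-19851 + 17650) = -3/5*(-113) + (-22661 + 15544)/(-19851 + 17650) = 339/5 - 7117/(-2201) = 339/5 - 7117*(-1/2201) = 339/5 + 7117/2201 = 781724/11005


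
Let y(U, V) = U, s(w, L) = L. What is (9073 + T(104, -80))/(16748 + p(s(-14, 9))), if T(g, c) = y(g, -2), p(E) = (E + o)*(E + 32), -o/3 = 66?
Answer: 9177/8999 ≈ 1.0198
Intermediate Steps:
o = -198 (o = -3*66 = -198)
p(E) = (-198 + E)*(32 + E) (p(E) = (E - 198)*(E + 32) = (-198 + E)*(32 + E))
T(g, c) = g
(9073 + T(104, -80))/(16748 + p(s(-14, 9))) = (9073 + 104)/(16748 + (-6336 + 9**2 - 166*9)) = 9177/(16748 + (-6336 + 81 - 1494)) = 9177/(16748 - 7749) = 9177/8999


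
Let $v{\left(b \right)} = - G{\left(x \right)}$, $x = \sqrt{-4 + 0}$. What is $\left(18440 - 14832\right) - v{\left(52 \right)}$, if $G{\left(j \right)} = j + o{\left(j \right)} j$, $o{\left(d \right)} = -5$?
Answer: $3608 - 8 i \approx 3608.0 - 8.0 i$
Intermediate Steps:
$x = 2 i$ ($x = \sqrt{-4} = 2 i \approx 2.0 i$)
$G{\left(j \right)} = - 4 j$ ($G{\left(j \right)} = j - 5 j = - 4 j$)
$v{\left(b \right)} = 8 i$ ($v{\left(b \right)} = - \left(-4\right) 2 i = - \left(-8\right) i = 8 i$)
$\left(18440 - 14832\right) - v{\left(52 \right)} = \left(18440 - 14832\right) - 8 i = 3608 - 8 i$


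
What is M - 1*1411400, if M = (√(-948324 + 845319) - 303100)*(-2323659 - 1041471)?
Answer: 1019969491600 - 10095390*I*√11445 ≈ 1.02e+12 - 1.08e+9*I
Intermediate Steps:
M = 1019970903000 - 10095390*I*√11445 (M = (√(-103005) - 303100)*(-3365130) = (3*I*√11445 - 303100)*(-3365130) = (-303100 + 3*I*√11445)*(-3365130) = 1019970903000 - 10095390*I*√11445 ≈ 1.02e+12 - 1.08e+9*I)
M - 1*1411400 = (1019970903000 - 10095390*I*√11445) - 1*1411400 = (1019970903000 - 10095390*I*√11445) - 1411400 = 1019969491600 - 10095390*I*√11445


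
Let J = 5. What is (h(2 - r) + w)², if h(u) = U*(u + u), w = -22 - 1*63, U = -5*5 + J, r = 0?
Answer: 27225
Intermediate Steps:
U = -20 (U = -5*5 + 5 = -25 + 5 = -20)
w = -85 (w = -22 - 63 = -85)
h(u) = -40*u (h(u) = -20*(u + u) = -40*u)
(h(2 - r) + w)² = (-40*(2 - 1*0) - 85)² = (-40*(2 + 0) - 85)² = (-40*2 - 85)² = (-80 - 85)² = (-165)² = 27225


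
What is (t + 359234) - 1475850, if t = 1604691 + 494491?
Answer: 982566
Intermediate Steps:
t = 2099182
(t + 359234) - 1475850 = (2099182 + 359234) - 1475850 = 2458416 - 1475850 = 982566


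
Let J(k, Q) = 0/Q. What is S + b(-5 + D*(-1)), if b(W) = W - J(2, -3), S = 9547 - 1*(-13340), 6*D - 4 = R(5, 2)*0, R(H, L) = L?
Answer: 68644/3 ≈ 22881.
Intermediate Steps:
D = ⅔ (D = ⅔ + (2*0)/6 = ⅔ + (⅙)*0 = ⅔ + 0 = ⅔ ≈ 0.66667)
J(k, Q) = 0
S = 22887 (S = 9547 + 13340 = 22887)
b(W) = W (b(W) = W - 1*0 = W + 0 = W)
S + b(-5 + D*(-1)) = 22887 + (-5 + (⅔)*(-1)) = 22887 + (-5 - ⅔) = 22887 - 17/3 = 68644/3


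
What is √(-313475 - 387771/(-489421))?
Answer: 2*I*√51999578131511/25759 ≈ 559.89*I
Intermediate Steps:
√(-313475 - 387771/(-489421)) = √(-313475 - 387771*(-1/489421)) = √(-313475 + 20409/25759) = √(-8074782116/25759) = 2*I*√51999578131511/25759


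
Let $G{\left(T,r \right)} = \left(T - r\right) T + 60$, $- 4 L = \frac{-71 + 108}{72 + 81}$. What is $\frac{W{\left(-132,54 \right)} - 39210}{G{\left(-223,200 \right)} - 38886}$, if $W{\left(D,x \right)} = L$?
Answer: $- \frac{23996557}{33967836} \approx -0.70645$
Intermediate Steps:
$L = - \frac{37}{612}$ ($L = - \frac{\left(-71 + 108\right) \frac{1}{72 + 81}}{4} = - \frac{37 \cdot \frac{1}{153}}{4} = \left(- \frac{1}{4}\right) \frac{37}{153} = - \frac{37}{612} \approx -0.060458$)
$G{\left(T,r \right)} = 60 + T \left(T - r\right)$ ($G{\left(T,r \right)} = T \left(T - r\right) + 60 = 60 + T \left(T - r\right)$)
$W{\left(D,x \right)} = - \frac{37}{612}$
$\frac{W{\left(-132,54 \right)} - 39210}{G{\left(-223,200 \right)} - 38886} = \frac{- \frac{37}{612} - 39210}{\left(60 + \left(-223\right)^{2} - \left(-223\right) 200\right) - 38886} = - \frac{23996557}{612 \left(\left(60 + 49729 + 44600\right) - 38886\right)} = - \frac{23996557}{612 \left(94389 - 38886\right)} = - \frac{23996557}{612 \cdot 55503} = \left(- \frac{23996557}{612}\right) \frac{1}{55503} = - \frac{23996557}{33967836}$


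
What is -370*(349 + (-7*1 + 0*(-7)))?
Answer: -126540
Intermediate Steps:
-370*(349 + (-7*1 + 0*(-7))) = -370*(349 + (-7 + 0)) = -370*(349 - 7) = -370*342 = -126540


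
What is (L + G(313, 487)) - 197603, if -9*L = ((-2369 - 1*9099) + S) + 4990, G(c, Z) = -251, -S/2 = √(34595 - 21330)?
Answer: -1774208/9 + 2*√13265/9 ≈ -1.9711e+5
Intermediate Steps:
S = -2*√13265 (S = -2*√(34595 - 21330) = -2*√13265 ≈ -230.35)
L = 6478/9 + 2*√13265/9 (L = -(((-2369 - 1*9099) - 2*√13265) + 4990)/9 = -(((-2369 - 9099) - 2*√13265) + 4990)/9 = -((-11468 - 2*√13265) + 4990)/9 = -(-6478 - 2*√13265)/9 = 6478/9 + 2*√13265/9 ≈ 745.37)
(L + G(313, 487)) - 197603 = ((6478/9 + 2*√13265/9) - 251) - 197603 = (4219/9 + 2*√13265/9) - 197603 = -1774208/9 + 2*√13265/9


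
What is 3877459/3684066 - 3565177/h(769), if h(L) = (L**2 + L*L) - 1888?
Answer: -2138927987219/1087567597761 ≈ -1.9667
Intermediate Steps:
h(L) = -1888 + 2*L**2 (h(L) = (L**2 + L**2) - 1888 = 2*L**2 - 1888 = -1888 + 2*L**2)
3877459/3684066 - 3565177/h(769) = 3877459/3684066 - 3565177/(-1888 + 2*769**2) = 3877459*(1/3684066) - 3565177/(-1888 + 2*591361) = 3877459/3684066 - 3565177/(-1888 + 1182722) = 3877459/3684066 - 3565177/1180834 = -2138927987219/1087567597761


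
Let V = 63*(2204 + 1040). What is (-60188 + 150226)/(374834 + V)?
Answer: 45019/289603 ≈ 0.15545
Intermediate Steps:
V = 204372 (V = 63*3244 = 204372)
(-60188 + 150226)/(374834 + V) = (-60188 + 150226)/(374834 + 204372) = 90038/579206 = 90038*(1/579206) = 45019/289603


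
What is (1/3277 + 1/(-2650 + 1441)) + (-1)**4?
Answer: 3959825/3961893 ≈ 0.99948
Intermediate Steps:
(1/3277 + 1/(-2650 + 1441)) + (-1)**4 = (1/3277 + 1/(-1209)) + 1 = (1/3277 - 1/1209) + 1 = -2068/3961893 + 1 = 3959825/3961893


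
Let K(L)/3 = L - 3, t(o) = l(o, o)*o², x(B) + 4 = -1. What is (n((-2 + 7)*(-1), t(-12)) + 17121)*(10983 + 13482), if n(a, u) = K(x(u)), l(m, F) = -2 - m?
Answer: 418278105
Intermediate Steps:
x(B) = -5 (x(B) = -4 - 1 = -5)
t(o) = o²*(-2 - o) (t(o) = (-2 - o)*o² = o²*(-2 - o))
K(L) = -9 + 3*L (K(L) = 3*(L - 3) = 3*(-3 + L) = -9 + 3*L)
n(a, u) = -24 (n(a, u) = -9 + 3*(-5) = -9 - 15 = -24)
(n((-2 + 7)*(-1), t(-12)) + 17121)*(10983 + 13482) = (-24 + 17121)*(10983 + 13482) = 17097*24465 = 418278105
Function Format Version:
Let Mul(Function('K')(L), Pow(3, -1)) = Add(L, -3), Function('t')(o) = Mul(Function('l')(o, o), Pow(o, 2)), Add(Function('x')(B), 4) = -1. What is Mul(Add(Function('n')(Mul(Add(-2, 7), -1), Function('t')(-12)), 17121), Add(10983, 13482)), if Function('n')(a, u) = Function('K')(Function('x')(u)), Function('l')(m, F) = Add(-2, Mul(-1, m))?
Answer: 418278105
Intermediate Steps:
Function('x')(B) = -5 (Function('x')(B) = Add(-4, -1) = -5)
Function('t')(o) = Mul(Pow(o, 2), Add(-2, Mul(-1, o))) (Function('t')(o) = Mul(Add(-2, Mul(-1, o)), Pow(o, 2)) = Mul(Pow(o, 2), Add(-2, Mul(-1, o))))
Function('K')(L) = Add(-9, Mul(3, L)) (Function('K')(L) = Mul(3, Add(L, -3)) = Mul(3, Add(-3, L)) = Add(-9, Mul(3, L)))
Function('n')(a, u) = -24 (Function('n')(a, u) = Add(-9, Mul(3, -5)) = Add(-9, -15) = -24)
Mul(Add(Function('n')(Mul(Add(-2, 7), -1), Function('t')(-12)), 17121), Add(10983, 13482)) = Mul(Add(-24, 17121), Add(10983, 13482)) = Mul(17097, 24465) = 418278105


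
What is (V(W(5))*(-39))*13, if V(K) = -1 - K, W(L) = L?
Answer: 3042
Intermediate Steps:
(V(W(5))*(-39))*13 = ((-1 - 1*5)*(-39))*13 = ((-1 - 5)*(-39))*13 = -6*(-39)*13 = 234*13 = 3042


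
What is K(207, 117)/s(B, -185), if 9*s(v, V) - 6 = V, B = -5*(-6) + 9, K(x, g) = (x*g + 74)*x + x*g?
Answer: -45475830/179 ≈ -2.5406e+5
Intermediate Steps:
K(x, g) = g*x + x*(74 + g*x) (K(x, g) = (g*x + 74)*x + g*x = (74 + g*x)*x + g*x = x*(74 + g*x) + g*x = g*x + x*(74 + g*x))
B = 39 (B = 30 + 9 = 39)
s(v, V) = ⅔ + V/9
K(207, 117)/s(B, -185) = (207*(74 + 117 + 117*207))/(⅔ + (⅑)*(-185)) = (207*(74 + 117 + 24219))/(⅔ - 185/9) = (207*24410)/(-179/9) = 5052870*(-9/179) = -45475830/179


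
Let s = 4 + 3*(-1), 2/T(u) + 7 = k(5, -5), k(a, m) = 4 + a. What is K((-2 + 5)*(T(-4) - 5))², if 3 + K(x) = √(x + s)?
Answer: (3 - I*√11)² ≈ -2.0 - 19.9*I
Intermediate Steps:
T(u) = 1 (T(u) = 2/(-7 + (4 + 5)) = 2/(-7 + 9) = 2/2 = 2*(½) = 1)
s = 1 (s = 4 - 3 = 1)
K(x) = -3 + √(1 + x) (K(x) = -3 + √(x + 1) = -3 + √(1 + x))
K((-2 + 5)*(T(-4) - 5))² = (-3 + √(1 + (-2 + 5)*(1 - 5)))² = (-3 + √(1 + 3*(-4)))² = (-3 + √(1 - 12))² = (-3 + √(-11))² = (-3 + I*√11)²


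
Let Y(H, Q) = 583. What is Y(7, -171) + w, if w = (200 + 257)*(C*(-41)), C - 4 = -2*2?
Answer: 583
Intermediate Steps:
C = 0 (C = 4 - 2*2 = 4 - 4 = 0)
w = 0 (w = (200 + 257)*(0*(-41)) = 457*0 = 0)
Y(7, -171) + w = 583 + 0 = 583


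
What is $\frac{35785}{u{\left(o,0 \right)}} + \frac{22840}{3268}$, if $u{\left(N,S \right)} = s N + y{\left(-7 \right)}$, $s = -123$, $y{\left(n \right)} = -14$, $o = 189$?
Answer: $\frac{103583965}{19004237} \approx 5.4506$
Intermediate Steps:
$u{\left(N,S \right)} = -14 - 123 N$ ($u{\left(N,S \right)} = - 123 N - 14 = -14 - 123 N$)
$\frac{35785}{u{\left(o,0 \right)}} + \frac{22840}{3268} = \frac{35785}{-14 - 23247} + \frac{22840}{3268} = \frac{35785}{-14 - 23247} + 22840 \cdot \frac{1}{3268} = \frac{35785}{-23261} + \frac{5710}{817} = 35785 \left(- \frac{1}{23261}\right) + \frac{5710}{817} = - \frac{35785}{23261} + \frac{5710}{817} = \frac{103583965}{19004237}$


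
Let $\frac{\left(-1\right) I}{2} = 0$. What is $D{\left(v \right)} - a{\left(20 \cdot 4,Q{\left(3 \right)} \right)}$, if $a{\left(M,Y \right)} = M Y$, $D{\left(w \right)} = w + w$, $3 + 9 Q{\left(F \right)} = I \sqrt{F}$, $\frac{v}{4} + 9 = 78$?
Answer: $\frac{1736}{3} \approx 578.67$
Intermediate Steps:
$v = 276$ ($v = -36 + 4 \cdot 78 = -36 + 312 = 276$)
$I = 0$ ($I = \left(-2\right) 0 = 0$)
$Q{\left(F \right)} = - \frac{1}{3}$ ($Q{\left(F \right)} = - \frac{1}{3} + \frac{0 \sqrt{F}}{9} = - \frac{1}{3} + \frac{1}{9} \cdot 0 = - \frac{1}{3} + 0 = - \frac{1}{3}$)
$D{\left(w \right)} = 2 w$
$D{\left(v \right)} - a{\left(20 \cdot 4,Q{\left(3 \right)} \right)} = 2 \cdot 276 - 20 \cdot 4 \left(- \frac{1}{3}\right) = 552 - 80 \left(- \frac{1}{3}\right) = 552 - - \frac{80}{3} = 552 + \frac{80}{3} = \frac{1736}{3}$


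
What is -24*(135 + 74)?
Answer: -5016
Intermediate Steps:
-24*(135 + 74) = -24*209 = -5016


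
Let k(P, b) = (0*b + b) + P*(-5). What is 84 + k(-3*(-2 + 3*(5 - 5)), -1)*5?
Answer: -71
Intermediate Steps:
k(P, b) = b - 5*P (k(P, b) = (0 + b) - 5*P = b - 5*P)
84 + k(-3*(-2 + 3*(5 - 5)), -1)*5 = 84 + (-1 - (-15)*(-2 + 3*(5 - 5)))*5 = 84 + (-1 - (-15)*(-2 + 3*0))*5 = 84 + (-1 - (-15)*(-2 + 0))*5 = 84 + (-1 - (-15)*(-2))*5 = 84 + (-1 - 5*6)*5 = 84 + (-1 - 30)*5 = 84 - 31*5 = 84 - 155 = -71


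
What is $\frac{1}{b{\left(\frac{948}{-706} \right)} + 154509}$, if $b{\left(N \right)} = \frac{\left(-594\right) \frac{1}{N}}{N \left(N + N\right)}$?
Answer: $\frac{3944312}{609915559555} \approx 6.467 \cdot 10^{-6}$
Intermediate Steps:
$b{\left(N \right)} = - \frac{297}{N^{3}}$ ($b{\left(N \right)} = \frac{\left(-594\right) \frac{1}{N}}{N 2 N} = \frac{\left(-594\right) \frac{1}{N}}{2 N^{2}} = - \frac{594}{N} \frac{1}{2 N^{2}} = - \frac{297}{N^{3}}$)
$\frac{1}{b{\left(\frac{948}{-706} \right)} + 154509} = \frac{1}{- \frac{297}{- \frac{106496424}{43986977}} + 154509} = \frac{1}{\left(-297\right) \left(- \frac{43986977}{106496424}\right) + 154509} = \frac{1}{\frac{483856747}{3944312} + 154509} = \frac{1}{\frac{609915559555}{3944312}} = \frac{3944312}{609915559555}$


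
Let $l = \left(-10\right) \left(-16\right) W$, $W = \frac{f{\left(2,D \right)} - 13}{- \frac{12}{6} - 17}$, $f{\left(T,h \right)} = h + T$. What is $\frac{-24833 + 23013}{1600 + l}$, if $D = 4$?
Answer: $- \frac{1729}{1576} \approx -1.0971$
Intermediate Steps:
$f{\left(T,h \right)} = T + h$
$W = \frac{7}{19}$ ($W = \frac{\left(2 + 4\right) - 13}{- \frac{12}{6} - 17} = \frac{6 - 13}{\left(-12\right) \frac{1}{6} - 17} = - \frac{7}{-2 - 17} = - \frac{7}{-19} = \left(-7\right) \left(- \frac{1}{19}\right) = \frac{7}{19} \approx 0.36842$)
$l = \frac{1120}{19}$ ($l = \left(-10\right) \left(-16\right) \frac{7}{19} = 160 \cdot \frac{7}{19} = \frac{1120}{19} \approx 58.947$)
$\frac{-24833 + 23013}{1600 + l} = \frac{-24833 + 23013}{1600 + \frac{1120}{19}} = - \frac{1820}{\frac{31520}{19}} = \left(-1820\right) \frac{19}{31520} = - \frac{1729}{1576}$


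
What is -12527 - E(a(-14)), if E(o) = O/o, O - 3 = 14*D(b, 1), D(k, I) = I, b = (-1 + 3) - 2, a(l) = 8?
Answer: -100233/8 ≈ -12529.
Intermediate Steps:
b = 0 (b = 2 - 2 = 0)
O = 17 (O = 3 + 14*1 = 3 + 14 = 17)
E(o) = 17/o
-12527 - E(a(-14)) = -12527 - 17/8 = -100233/8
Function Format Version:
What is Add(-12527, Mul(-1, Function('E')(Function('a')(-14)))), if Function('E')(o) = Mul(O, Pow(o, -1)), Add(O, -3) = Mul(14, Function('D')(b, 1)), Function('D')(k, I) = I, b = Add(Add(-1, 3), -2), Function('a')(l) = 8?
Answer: Rational(-100233, 8) ≈ -12529.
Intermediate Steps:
b = 0 (b = Add(2, -2) = 0)
O = 17 (O = Add(3, Mul(14, 1)) = Add(3, 14) = 17)
Function('E')(o) = Mul(17, Pow(o, -1))
Add(-12527, Mul(-1, Function('E')(Function('a')(-14)))) = Add(-12527, Mul(-1, Mul(17, Pow(8, -1)))) = Add(-12527, Mul(-1, Mul(17, Rational(1, 8)))) = Add(-12527, Mul(-1, Rational(17, 8))) = Add(-12527, Rational(-17, 8)) = Rational(-100233, 8)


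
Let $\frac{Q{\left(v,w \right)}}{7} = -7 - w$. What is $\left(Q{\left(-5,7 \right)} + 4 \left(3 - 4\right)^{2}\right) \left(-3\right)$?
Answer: $282$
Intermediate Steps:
$Q{\left(v,w \right)} = -49 - 7 w$ ($Q{\left(v,w \right)} = 7 \left(-7 - w\right) = -49 - 7 w$)
$\left(Q{\left(-5,7 \right)} + 4 \left(3 - 4\right)^{2}\right) \left(-3\right) = \left(\left(-49 - 49\right) + 4 \left(3 - 4\right)^{2}\right) \left(-3\right) = \left(\left(-49 - 49\right) + 4 \left(-1\right)^{2}\right) \left(-3\right) = \left(-98 + 4 \cdot 1\right) \left(-3\right) = \left(-98 + 4\right) \left(-3\right) = \left(-94\right) \left(-3\right) = 282$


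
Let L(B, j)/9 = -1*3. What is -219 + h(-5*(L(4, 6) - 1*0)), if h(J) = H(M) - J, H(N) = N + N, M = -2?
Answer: -358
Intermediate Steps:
H(N) = 2*N
L(B, j) = -27 (L(B, j) = 9*(-1*3) = 9*(-3) = -27)
h(J) = -4 - J (h(J) = 2*(-2) - J = -4 - J)
-219 + h(-5*(L(4, 6) - 1*0)) = -219 + (-4 - (-5)*(-27 - 1*0)) = -219 + (-4 - (-5)*(-27 + 0)) = -219 + (-4 - (-5)*(-27)) = -219 + (-4 - 1*135) = -219 + (-4 - 135) = -219 - 139 = -358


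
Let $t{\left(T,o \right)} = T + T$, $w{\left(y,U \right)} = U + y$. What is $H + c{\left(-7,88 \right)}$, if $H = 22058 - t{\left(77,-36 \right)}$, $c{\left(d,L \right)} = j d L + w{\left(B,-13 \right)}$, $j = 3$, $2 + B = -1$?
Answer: $20040$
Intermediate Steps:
$B = -3$ ($B = -2 - 1 = -3$)
$t{\left(T,o \right)} = 2 T$
$c{\left(d,L \right)} = -16 + 3 L d$ ($c{\left(d,L \right)} = 3 d L - 16 = 3 L d - 16 = -16 + 3 L d$)
$H = 21904$ ($H = 22058 - 2 \cdot 77 = 22058 - 154 = 21904$)
$H + c{\left(-7,88 \right)} = 21904 + \left(-16 + 3 \cdot 88 \left(-7\right)\right) = 21904 - 1864 = 20040$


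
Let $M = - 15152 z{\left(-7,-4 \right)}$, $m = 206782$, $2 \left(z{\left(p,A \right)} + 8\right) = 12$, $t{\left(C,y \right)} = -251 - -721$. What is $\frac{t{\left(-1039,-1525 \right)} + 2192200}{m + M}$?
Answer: $\frac{1096335}{118543} \approx 9.2484$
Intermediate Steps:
$t{\left(C,y \right)} = 470$ ($t{\left(C,y \right)} = -251 + 721 = 470$)
$z{\left(p,A \right)} = -2$ ($z{\left(p,A \right)} = -8 + \frac{1}{2} \cdot 12 = -8 + 6 = -2$)
$M = 30304$ ($M = \left(-15152\right) \left(-2\right) = 30304$)
$\frac{t{\left(-1039,-1525 \right)} + 2192200}{m + M} = \frac{470 + 2192200}{206782 + 30304} = \frac{2192670}{237086} = 2192670 \cdot \frac{1}{237086} = \frac{1096335}{118543}$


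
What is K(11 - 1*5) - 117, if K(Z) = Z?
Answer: -111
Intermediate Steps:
K(11 - 1*5) - 117 = (11 - 1*5) - 117 = (11 - 5) - 117 = 6 - 117 = -111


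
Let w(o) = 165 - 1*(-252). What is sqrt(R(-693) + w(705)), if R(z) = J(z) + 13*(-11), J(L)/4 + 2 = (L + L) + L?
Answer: 5*I*sqrt(322) ≈ 89.722*I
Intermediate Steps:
J(L) = -8 + 12*L (J(L) = -8 + 4*((L + L) + L) = -8 + 4*(2*L + L) = -8 + 4*(3*L) = -8 + 12*L)
w(o) = 417 (w(o) = 165 + 252 = 417)
R(z) = -151 + 12*z (R(z) = (-8 + 12*z) + 13*(-11) = (-8 + 12*z) - 143 = -151 + 12*z)
sqrt(R(-693) + w(705)) = sqrt((-151 + 12*(-693)) + 417) = sqrt((-151 - 8316) + 417) = sqrt(-8467 + 417) = sqrt(-8050) = 5*I*sqrt(322)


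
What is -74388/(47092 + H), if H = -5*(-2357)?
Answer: -74388/58877 ≈ -1.2634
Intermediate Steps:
H = 11785
-74388/(47092 + H) = -74388/(47092 + 11785) = -74388/58877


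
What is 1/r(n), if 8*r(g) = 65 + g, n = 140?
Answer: 8/205 ≈ 0.039024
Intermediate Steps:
r(g) = 65/8 + g/8 (r(g) = (65 + g)/8 = 65/8 + g/8)
1/r(n) = 1/(65/8 + (1/8)*140) = 1/(65/8 + 35/2) = 1/(205/8) = 8/205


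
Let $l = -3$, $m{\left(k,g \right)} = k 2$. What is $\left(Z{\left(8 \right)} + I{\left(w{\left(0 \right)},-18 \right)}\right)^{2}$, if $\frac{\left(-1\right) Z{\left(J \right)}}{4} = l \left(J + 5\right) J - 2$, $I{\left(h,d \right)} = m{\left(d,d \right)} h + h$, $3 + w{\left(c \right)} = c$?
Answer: $1852321$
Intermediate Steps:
$m{\left(k,g \right)} = 2 k$
$w{\left(c \right)} = -3 + c$
$I{\left(h,d \right)} = h + 2 d h$ ($I{\left(h,d \right)} = 2 d h + h = h + 2 d h$)
$Z{\left(J \right)} = 8 - 4 J \left(-15 - 3 J\right)$ ($Z{\left(J \right)} = - 4 \left(- 3 \left(J + 5\right) J - 2\right) = - 4 \left(- 3 \left(5 + J\right) J - 2\right) = - 4 \left(\left(-15 - 3 J\right) J - 2\right) = - 4 \left(J \left(-15 - 3 J\right) - 2\right) = - 4 \left(-2 + J \left(-15 - 3 J\right)\right) = 8 - 4 J \left(-15 - 3 J\right)$)
$\left(Z{\left(8 \right)} + I{\left(w{\left(0 \right)},-18 \right)}\right)^{2} = \left(\left(8 + 12 \cdot 8^{2} + 60 \cdot 8\right) + \left(-3 + 0\right) \left(1 + 2 \left(-18\right)\right)\right)^{2} = \left(\left(8 + 12 \cdot 64 + 480\right) - 3 \left(1 - 36\right)\right)^{2} = \left(\left(8 + 768 + 480\right) - -105\right)^{2} = \left(1256 + 105\right)^{2} = 1361^{2} = 1852321$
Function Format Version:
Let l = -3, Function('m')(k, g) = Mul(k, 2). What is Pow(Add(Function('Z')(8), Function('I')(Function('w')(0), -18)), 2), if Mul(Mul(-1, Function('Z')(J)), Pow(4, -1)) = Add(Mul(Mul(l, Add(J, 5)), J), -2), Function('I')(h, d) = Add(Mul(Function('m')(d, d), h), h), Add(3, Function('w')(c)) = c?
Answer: 1852321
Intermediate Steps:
Function('m')(k, g) = Mul(2, k)
Function('w')(c) = Add(-3, c)
Function('I')(h, d) = Add(h, Mul(2, d, h)) (Function('I')(h, d) = Add(Mul(Mul(2, d), h), h) = Add(Mul(2, d, h), h) = Add(h, Mul(2, d, h)))
Function('Z')(J) = Add(8, Mul(-4, J, Add(-15, Mul(-3, J)))) (Function('Z')(J) = Mul(-4, Add(Mul(Mul(-3, Add(J, 5)), J), -2)) = Mul(-4, Add(Mul(Mul(-3, Add(5, J)), J), -2)) = Mul(-4, Add(Mul(Add(-15, Mul(-3, J)), J), -2)) = Mul(-4, Add(Mul(J, Add(-15, Mul(-3, J))), -2)) = Mul(-4, Add(-2, Mul(J, Add(-15, Mul(-3, J))))) = Add(8, Mul(-4, J, Add(-15, Mul(-3, J)))))
Pow(Add(Function('Z')(8), Function('I')(Function('w')(0), -18)), 2) = Pow(Add(Add(8, Mul(12, Pow(8, 2)), Mul(60, 8)), Mul(Add(-3, 0), Add(1, Mul(2, -18)))), 2) = Pow(Add(Add(8, Mul(12, 64), 480), Mul(-3, Add(1, -36))), 2) = Pow(Add(Add(8, 768, 480), Mul(-3, -35)), 2) = Pow(Add(1256, 105), 2) = Pow(1361, 2) = 1852321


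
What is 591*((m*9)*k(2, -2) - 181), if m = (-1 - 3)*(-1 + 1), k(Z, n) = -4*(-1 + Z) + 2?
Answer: -106971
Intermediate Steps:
k(Z, n) = 6 - 4*Z (k(Z, n) = (4 - 4*Z) + 2 = 6 - 4*Z)
m = 0 (m = -4*0 = 0)
591*((m*9)*k(2, -2) - 181) = 591*((0*9)*(6 - 4*2) - 181) = 591*(0*(6 - 8) - 181) = 591*(0*(-2) - 181) = 591*(0 - 181) = 591*(-181) = -106971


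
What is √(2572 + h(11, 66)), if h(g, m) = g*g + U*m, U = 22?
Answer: √4145 ≈ 64.382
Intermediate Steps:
h(g, m) = g² + 22*m (h(g, m) = g*g + 22*m = g² + 22*m)
√(2572 + h(11, 66)) = √(2572 + (11² + 22*66)) = √(2572 + (121 + 1452)) = √(2572 + 1573) = √4145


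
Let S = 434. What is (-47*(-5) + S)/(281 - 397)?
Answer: -669/116 ≈ -5.7672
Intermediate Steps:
(-47*(-5) + S)/(281 - 397) = (-47*(-5) + 434)/(281 - 397) = (235 + 434)/(-116) = 669*(-1/116) = -669/116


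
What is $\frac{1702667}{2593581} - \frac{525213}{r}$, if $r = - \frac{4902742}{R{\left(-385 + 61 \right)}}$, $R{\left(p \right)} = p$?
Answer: $- \frac{16653822280733}{489063788427} \approx -34.052$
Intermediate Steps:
$r = \frac{2451371}{162}$ ($r = - \frac{4902742}{-385 + 61} = - \frac{4902742}{-324} = \left(-4902742\right) \left(- \frac{1}{324}\right) = \frac{2451371}{162} \approx 15132.0$)
$\frac{1702667}{2593581} - \frac{525213}{r} = \frac{1702667}{2593581} - \frac{525213}{\frac{2451371}{162}} = 1702667 \cdot \frac{1}{2593581} - \frac{6544962}{188567} = \frac{1702667}{2593581} - \frac{6544962}{188567} = - \frac{16653822280733}{489063788427}$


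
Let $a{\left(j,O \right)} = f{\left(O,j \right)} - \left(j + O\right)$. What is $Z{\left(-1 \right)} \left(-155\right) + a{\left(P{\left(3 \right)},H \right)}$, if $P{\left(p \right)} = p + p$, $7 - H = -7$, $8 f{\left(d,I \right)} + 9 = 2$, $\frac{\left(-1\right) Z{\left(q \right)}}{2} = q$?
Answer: $- \frac{2647}{8} \approx -330.88$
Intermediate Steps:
$Z{\left(q \right)} = - 2 q$
$f{\left(d,I \right)} = - \frac{7}{8}$ ($f{\left(d,I \right)} = - \frac{9}{8} + \frac{1}{8} \cdot 2 = - \frac{9}{8} + \frac{1}{4} = - \frac{7}{8}$)
$H = 14$ ($H = 7 - -7 = 7 + 7 = 14$)
$P{\left(p \right)} = 2 p$
$a{\left(j,O \right)} = - \frac{7}{8} - O - j$ ($a{\left(j,O \right)} = - \frac{7}{8} - \left(j + O\right) = - \frac{7}{8} - \left(O + j\right) = - \frac{7}{8} - O - j$)
$Z{\left(-1 \right)} \left(-155\right) + a{\left(P{\left(3 \right)},H \right)} = \left(-2\right) \left(-1\right) \left(-155\right) - \left(\frac{119}{8} + 6\right) = 2 \left(-155\right) - \frac{167}{8} = -310 - \frac{167}{8} = - \frac{2647}{8}$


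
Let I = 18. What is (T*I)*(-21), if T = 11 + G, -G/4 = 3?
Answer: 378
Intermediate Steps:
G = -12 (G = -4*3 = -12)
T = -1 (T = 11 - 12 = -1)
(T*I)*(-21) = -1*18*(-21) = -18*(-21) = 378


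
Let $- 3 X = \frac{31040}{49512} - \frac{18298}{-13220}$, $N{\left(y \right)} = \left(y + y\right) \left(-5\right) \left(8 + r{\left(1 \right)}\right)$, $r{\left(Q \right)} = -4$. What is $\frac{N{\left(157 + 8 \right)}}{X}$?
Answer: $\frac{810003942000}{82269961} \approx 9845.7$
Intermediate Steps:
$N{\left(y \right)} = - 40 y$ ($N{\left(y \right)} = \left(y + y\right) \left(-5\right) \left(8 - 4\right) = 2 y \left(-5\right) 4 = - 10 y 4 = - 40 y$)
$X = - \frac{82269961}{122727870}$ ($X = - \frac{\frac{31040}{49512} - \frac{18298}{-13220}}{3} = - \frac{31040 \cdot \frac{1}{49512} - - \frac{9149}{6610}}{3} = - \frac{\frac{3880}{6189} + \frac{9149}{6610}}{3} = \left(- \frac{1}{3}\right) \frac{82269961}{40909290} = - \frac{82269961}{122727870} \approx -0.67034$)
$\frac{N{\left(157 + 8 \right)}}{X} = \frac{\left(-40\right) \left(157 + 8\right)}{- \frac{82269961}{122727870}} = \left(-40\right) 165 \left(- \frac{122727870}{82269961}\right) = \left(-6600\right) \left(- \frac{122727870}{82269961}\right) = \frac{810003942000}{82269961}$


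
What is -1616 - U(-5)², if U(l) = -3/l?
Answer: -40409/25 ≈ -1616.4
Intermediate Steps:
-1616 - U(-5)² = -1616 - (-3/(-5))² = -1616 - (-3*(-⅕))² = -1616 - (⅗)² = -1616 - 1*9/25 = -1616 - 9/25 = -40409/25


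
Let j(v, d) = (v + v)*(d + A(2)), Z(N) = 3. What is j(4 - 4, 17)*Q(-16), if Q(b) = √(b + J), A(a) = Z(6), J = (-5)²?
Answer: 0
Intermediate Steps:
J = 25
A(a) = 3
Q(b) = √(25 + b) (Q(b) = √(b + 25) = √(25 + b))
j(v, d) = 2*v*(3 + d) (j(v, d) = (v + v)*(d + 3) = (2*v)*(3 + d) = 2*v*(3 + d))
j(4 - 4, 17)*Q(-16) = (2*(4 - 4)*(3 + 17))*√(25 - 16) = (2*0*20)*√9 = 0*3 = 0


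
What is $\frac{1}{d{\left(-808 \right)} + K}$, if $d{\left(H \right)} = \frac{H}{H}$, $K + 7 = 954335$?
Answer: $\frac{1}{954329} \approx 1.0479 \cdot 10^{-6}$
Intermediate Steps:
$K = 954328$ ($K = -7 + 954335 = 954328$)
$d{\left(H \right)} = 1$
$\frac{1}{d{\left(-808 \right)} + K} = \frac{1}{1 + 954328} = \frac{1}{954329}$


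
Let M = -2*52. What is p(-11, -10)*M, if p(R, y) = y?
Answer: 1040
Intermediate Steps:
M = -104
p(-11, -10)*M = -10*(-104) = 1040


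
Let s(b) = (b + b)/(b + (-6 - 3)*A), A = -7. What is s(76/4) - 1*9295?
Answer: -381076/41 ≈ -9294.5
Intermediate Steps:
s(b) = 2*b/(63 + b) (s(b) = (b + b)/(b + (-6 - 3)*(-7)) = (2*b)/(b - 9*(-7)) = (2*b)/(b + 63) = (2*b)/(63 + b) = 2*b/(63 + b))
s(76/4) - 1*9295 = 2*(76/4)/(63 + 76/4) - 1*9295 = 2*(76*(¼))/(63 + 76*(¼)) - 9295 = 2*19/(63 + 19) - 9295 = 2*19/82 - 9295 = 2*19*(1/82) - 9295 = 19/41 - 9295 = -381076/41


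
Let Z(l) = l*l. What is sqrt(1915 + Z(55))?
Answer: 2*sqrt(1235) ≈ 70.285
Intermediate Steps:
Z(l) = l**2
sqrt(1915 + Z(55)) = sqrt(1915 + 55**2) = sqrt(1915 + 3025) = sqrt(4940) = 2*sqrt(1235)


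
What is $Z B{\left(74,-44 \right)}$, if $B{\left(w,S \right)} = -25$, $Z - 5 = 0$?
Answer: $-125$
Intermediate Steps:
$Z = 5$ ($Z = 5 + 0 = 5$)
$Z B{\left(74,-44 \right)} = 5 \left(-25\right) = -125$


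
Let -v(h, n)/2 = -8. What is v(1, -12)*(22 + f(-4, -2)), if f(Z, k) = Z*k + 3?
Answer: 528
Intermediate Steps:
v(h, n) = 16 (v(h, n) = -2*(-8) = 16)
f(Z, k) = 3 + Z*k
v(1, -12)*(22 + f(-4, -2)) = 16*(22 + (3 - 4*(-2))) = 16*(22 + (3 + 8)) = 16*(22 + 11) = 16*33 = 528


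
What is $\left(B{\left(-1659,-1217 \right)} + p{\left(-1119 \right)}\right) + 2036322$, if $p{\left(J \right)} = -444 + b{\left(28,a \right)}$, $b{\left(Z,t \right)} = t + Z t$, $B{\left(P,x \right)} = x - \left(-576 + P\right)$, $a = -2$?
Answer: $2036838$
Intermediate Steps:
$B{\left(P,x \right)} = 576 + x - P$
$p{\left(J \right)} = -502$ ($p{\left(J \right)} = -444 - 2 \left(1 + 28\right) = -444 - 58 = -502$)
$\left(B{\left(-1659,-1217 \right)} + p{\left(-1119 \right)}\right) + 2036322 = \left(\left(576 - 1217 - -1659\right) - 502\right) + 2036322 = \left(\left(576 - 1217 + 1659\right) - 502\right) + 2036322 = \left(1018 - 502\right) + 2036322 = 516 + 2036322 = 2036838$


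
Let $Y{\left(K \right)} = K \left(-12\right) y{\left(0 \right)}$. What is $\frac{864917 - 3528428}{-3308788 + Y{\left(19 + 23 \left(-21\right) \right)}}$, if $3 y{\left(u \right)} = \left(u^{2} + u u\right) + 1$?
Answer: $\frac{2663511}{3306932} \approx 0.80543$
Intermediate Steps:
$y{\left(u \right)} = \frac{1}{3} + \frac{2 u^{2}}{3}$ ($y{\left(u \right)} = \frac{\left(u^{2} + u u\right) + 1}{3} = \frac{\left(u^{2} + u^{2}\right) + 1}{3} = \frac{2 u^{2} + 1}{3} = \frac{1 + 2 u^{2}}{3} = \frac{1}{3} + \frac{2 u^{2}}{3}$)
$Y{\left(K \right)} = - 4 K$ ($Y{\left(K \right)} = K \left(-12\right) \left(\frac{1}{3} + \frac{2 \cdot 0^{2}}{3}\right) = - 12 K \left(\frac{1}{3} + \frac{2}{3} \cdot 0\right) = - 12 K \left(\frac{1}{3} + 0\right) = - 12 K \frac{1}{3} = - 4 K$)
$\frac{864917 - 3528428}{-3308788 + Y{\left(19 + 23 \left(-21\right) \right)}} = \frac{864917 - 3528428}{-3308788 - 4 \left(19 + 23 \left(-21\right)\right)} = - \frac{2663511}{-3308788 - 4 \left(19 - 483\right)} = - \frac{2663511}{-3308788 - -1856} = - \frac{2663511}{-3308788 + 1856} = - \frac{2663511}{-3306932} = \left(-2663511\right) \left(- \frac{1}{3306932}\right) = \frac{2663511}{3306932}$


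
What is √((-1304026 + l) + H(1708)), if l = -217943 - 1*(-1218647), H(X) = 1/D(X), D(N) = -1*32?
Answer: I*√19412610/8 ≈ 550.75*I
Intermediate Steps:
D(N) = -32
H(X) = -1/32 (H(X) = 1/(-32) = -1/32)
l = 1000704 (l = -217943 + 1218647 = 1000704)
√((-1304026 + l) + H(1708)) = √((-1304026 + 1000704) - 1/32) = √(-303322 - 1/32) = √(-9706305/32) = I*√19412610/8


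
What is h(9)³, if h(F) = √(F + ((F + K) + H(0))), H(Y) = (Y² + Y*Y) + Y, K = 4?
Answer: 22*√22 ≈ 103.19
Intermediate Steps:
H(Y) = Y + 2*Y² (H(Y) = (Y² + Y²) + Y = 2*Y² + Y = Y + 2*Y²)
h(F) = √(4 + 2*F) (h(F) = √(F + ((F + 4) + 0*(1 + 2*0))) = √(F + ((4 + F) + 0*(1 + 0))) = √(F + ((4 + F) + 0*1)) = √(F + ((4 + F) + 0)) = √(F + (4 + F)) = √(4 + 2*F))
h(9)³ = (√(4 + 2*9))³ = (√(4 + 18))³ = (√22)³ = 22*√22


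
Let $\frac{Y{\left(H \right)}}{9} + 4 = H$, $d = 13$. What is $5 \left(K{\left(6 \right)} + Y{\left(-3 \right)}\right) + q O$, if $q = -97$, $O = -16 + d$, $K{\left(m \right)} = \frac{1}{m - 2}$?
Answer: $- \frac{91}{4} \approx -22.75$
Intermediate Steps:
$Y{\left(H \right)} = -36 + 9 H$
$K{\left(m \right)} = \frac{1}{-2 + m}$
$O = -3$ ($O = -16 + 13 = -3$)
$5 \left(K{\left(6 \right)} + Y{\left(-3 \right)}\right) + q O = 5 \left(\frac{1}{-2 + 6} + \left(-36 + 9 \left(-3\right)\right)\right) - -291 = 5 \left(\frac{1}{4} - 63\right) + 291 = 5 \left(- \frac{251}{4}\right) + 291 = - \frac{1255}{4} + 291 = - \frac{91}{4}$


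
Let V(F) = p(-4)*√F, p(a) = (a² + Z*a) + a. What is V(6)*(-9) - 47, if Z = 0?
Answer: -47 - 108*√6 ≈ -311.54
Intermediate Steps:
p(a) = a + a² (p(a) = (a² + 0*a) + a = (a² + 0) + a = a² + a = a + a²)
V(F) = 12*√F (V(F) = (-4*(1 - 4))*√F = (-4*(-3))*√F = 12*√F)
V(6)*(-9) - 47 = (12*√6)*(-9) - 47 = -108*√6 - 47 = -47 - 108*√6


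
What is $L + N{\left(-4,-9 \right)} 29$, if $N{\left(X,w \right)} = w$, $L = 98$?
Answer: $-163$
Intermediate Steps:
$L + N{\left(-4,-9 \right)} 29 = 98 - 261 = -163$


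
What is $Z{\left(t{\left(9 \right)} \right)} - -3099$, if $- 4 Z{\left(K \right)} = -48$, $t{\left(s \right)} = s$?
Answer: $3111$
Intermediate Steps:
$Z{\left(K \right)} = 12$ ($Z{\left(K \right)} = \left(- \frac{1}{4}\right) \left(-48\right) = 12$)
$Z{\left(t{\left(9 \right)} \right)} - -3099 = 12 - -3099 = 12 + 3099 = 3111$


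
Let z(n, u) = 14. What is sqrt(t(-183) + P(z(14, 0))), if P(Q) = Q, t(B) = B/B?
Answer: sqrt(15) ≈ 3.8730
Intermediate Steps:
t(B) = 1
sqrt(t(-183) + P(z(14, 0))) = sqrt(1 + 14) = sqrt(15)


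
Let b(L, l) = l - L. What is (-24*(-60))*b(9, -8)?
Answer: -24480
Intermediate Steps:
(-24*(-60))*b(9, -8) = (-24*(-60))*(-8 - 1*9) = 1440*(-8 - 9) = 1440*(-17) = -24480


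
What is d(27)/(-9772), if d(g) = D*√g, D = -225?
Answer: 675*√3/9772 ≈ 0.11964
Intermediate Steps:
d(g) = -225*√g
d(27)/(-9772) = -675*√3/(-9772) = -675*√3*(-1/9772) = 675*√3/9772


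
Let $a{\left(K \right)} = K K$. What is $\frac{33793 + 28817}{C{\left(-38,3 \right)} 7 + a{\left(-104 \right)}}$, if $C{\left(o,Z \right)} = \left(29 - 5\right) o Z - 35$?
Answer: $- \frac{62610}{8581} \approx -7.2964$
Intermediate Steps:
$a{\left(K \right)} = K^{2}$
$C{\left(o,Z \right)} = -35 + 24 Z o$ ($C{\left(o,Z \right)} = \left(29 - 5\right) o Z - 35 = 24 o Z - 35 = 24 Z o - 35 = -35 + 24 Z o$)
$\frac{33793 + 28817}{C{\left(-38,3 \right)} 7 + a{\left(-104 \right)}} = \frac{33793 + 28817}{\left(-35 + 24 \cdot 3 \left(-38\right)\right) 7 + \left(-104\right)^{2}} = \frac{62610}{\left(-35 - 2736\right) 7 + 10816} = \frac{62610}{\left(-2771\right) 7 + 10816} = \frac{62610}{-19397 + 10816} = \frac{62610}{-8581} = 62610 \left(- \frac{1}{8581}\right) = - \frac{62610}{8581}$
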